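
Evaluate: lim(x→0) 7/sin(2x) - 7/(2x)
This is an ∞-∞ indeterminate form.

Combine fractions or rationalize to convert ∞-∞ to 0/0 form:
  lim(x→0) 7/sin(2x) - 7/(2x) = 0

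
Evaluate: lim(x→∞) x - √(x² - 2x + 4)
This is an ∞-∞ indeterminate form.

Combine fractions or rationalize to convert ∞-∞ to 0/0 form:
  lim(x→∞) x - √(x² - 2x + 4) = 1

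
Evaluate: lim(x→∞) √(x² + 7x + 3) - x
This is an ∞-∞ indeterminate form.

Combine fractions or rationalize to convert ∞-∞ to 0/0 form:
  lim(x→∞) √(x² + 7x + 3) - x = 7/2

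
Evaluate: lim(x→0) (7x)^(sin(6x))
This is an exponential indeterminate form.

For exponential indeterminate forms, take the natural log:
  Let L = lim(x→0) (7x)^(sin(6x))
  Then ln(L) = lim(x→0) [exponent × ln(base)]
  Evaluate using L'Hôpital or standard limits, then exponentiate.
  L = 1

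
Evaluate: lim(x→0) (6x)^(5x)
This is an exponential indeterminate form.

For exponential indeterminate forms, take the natural log:
  Let L = lim(x→0) (6x)^(5x)
  Then ln(L) = lim(x→0) [exponent × ln(base)]
  Evaluate using L'Hôpital or standard limits, then exponentiate.
  L = 1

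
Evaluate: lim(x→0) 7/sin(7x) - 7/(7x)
This is an ∞-∞ indeterminate form.

Combine fractions or rationalize to convert ∞-∞ to 0/0 form:
  lim(x→0) 7/sin(7x) - 7/(7x) = 0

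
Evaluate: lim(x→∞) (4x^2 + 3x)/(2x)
This is an ∞/∞ indeterminate form.

Apply L'Hôpital's rule: differentiate numerator and denominator separately.
  f(x) = 4·x^2 + 3·x   ⇒   f'(x) = 8·x + 3
  g(x) = 2·x   ⇒   g'(x) = 2
  lim(x→∞) f'(x)/g'(x) = lim(x→∞) (8·x + 3)/(2)
  = ∞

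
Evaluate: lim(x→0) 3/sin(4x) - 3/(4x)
This is an ∞-∞ indeterminate form.

Combine fractions or rationalize to convert ∞-∞ to 0/0 form:
  lim(x→0) 3/sin(4x) - 3/(4x) = 0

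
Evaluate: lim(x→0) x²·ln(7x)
This is a 0·∞ indeterminate form.

Rewrite 0·∞ as a quotient (0/0 or ∞/∞ form), then apply L'Hôpital's rule:
  lim(x→0) x²·ln(7x) = 0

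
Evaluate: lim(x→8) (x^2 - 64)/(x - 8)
This is a standard limit.

Factor or rationalize the expression:
  lim(x→8) (x^2 - 64)/(x - 8) = 16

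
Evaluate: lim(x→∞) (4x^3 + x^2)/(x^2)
This is an ∞/∞ indeterminate form.

Apply L'Hôpital's rule: differentiate numerator and denominator separately.
  f(x) = 4·x^3 + x^2   ⇒   f'(x) = 12·x^2 + 2·x
  g(x) = x^2   ⇒   g'(x) = 2·x
  lim(x→∞) f'(x)/g'(x) = lim(x→∞) (12·x^2 + 2·x)/(2·x)
  = ∞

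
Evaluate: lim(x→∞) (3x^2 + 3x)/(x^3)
This is an ∞/∞ indeterminate form.

Apply L'Hôpital's rule: differentiate numerator and denominator separately.
  f(x) = 3·x^2 + 3·x   ⇒   f'(x) = 6·x + 3
  g(x) = x^3   ⇒   g'(x) = 3·x^2
  lim(x→∞) f'(x)/g'(x) = lim(x→∞) (6·x + 3)/(3·x^2)
  = 0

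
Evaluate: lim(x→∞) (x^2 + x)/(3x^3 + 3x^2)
This is an ∞/∞ indeterminate form.

Apply L'Hôpital's rule: differentiate numerator and denominator separately.
  f(x) = x^2 + x   ⇒   f'(x) = 2·x + 1
  g(x) = 3·x^3 + 3·x^2   ⇒   g'(x) = 9·x^2 + 6·x
  lim(x→∞) f'(x)/g'(x) = lim(x→∞) (2·x + 1)/(9·x^2 + 6·x)
  = 0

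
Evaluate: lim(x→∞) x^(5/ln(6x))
This is an exponential indeterminate form.

For exponential indeterminate forms, take the natural log:
  Let L = lim(x→∞) x^(5/ln(6x))
  Then ln(L) = lim(x→∞) [exponent × ln(base)]
  Evaluate using L'Hôpital or standard limits, then exponentiate.
  L = e^(5)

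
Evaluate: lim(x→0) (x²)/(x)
This is a 0/0 indeterminate form.

Apply L'Hôpital's rule: differentiate numerator and denominator separately.
  f(x) = x^2   ⇒   f'(x) = 2·x
  g(x) = x   ⇒   g'(x) = 1
  lim(x→0) f'(x)/g'(x) = lim(x→0) (2·x)/(1)
  = 0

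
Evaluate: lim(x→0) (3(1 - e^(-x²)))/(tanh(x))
This is a 0/0 indeterminate form.

Apply L'Hôpital's rule: differentiate numerator and denominator separately.
  f(x) = 3 - 3·e^(-x^2)   ⇒   f'(x) = 6·x·e^(-x^2)
  g(x) = tanh(x)   ⇒   g'(x) = 1 - tanh(x)^2
  lim(x→0) f'(x)/g'(x) = lim(x→0) (6·x·e^(-x^2))/(1 - tanh(x)^2)
  = 0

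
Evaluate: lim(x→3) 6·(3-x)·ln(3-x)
This is a 0·∞ indeterminate form.

Rewrite 0·∞ as a quotient (0/0 or ∞/∞ form), then apply L'Hôpital's rule:
  lim(x→3) 6·(3-x)·ln(3-x) = 0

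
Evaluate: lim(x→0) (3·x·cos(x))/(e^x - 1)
This is a 0/0 indeterminate form.

Apply L'Hôpital's rule: differentiate numerator and denominator separately.
  f(x) = 3·x·cos(x)   ⇒   f'(x) = -3·x·sin(x) + 3·cos(x)
  g(x) = e^(x) - 1   ⇒   g'(x) = e^(x)
  lim(x→0) f'(x)/g'(x) = lim(x→0) (-3·x·sin(x) + 3·cos(x))/(e^(x))
  = 3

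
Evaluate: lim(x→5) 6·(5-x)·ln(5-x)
This is a 0·∞ indeterminate form.

Rewrite 0·∞ as a quotient (0/0 or ∞/∞ form), then apply L'Hôpital's rule:
  lim(x→5) 6·(5-x)·ln(5-x) = 0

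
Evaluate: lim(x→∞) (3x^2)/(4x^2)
This is an ∞/∞ indeterminate form.

Apply L'Hôpital's rule: differentiate numerator and denominator separately.
  f(x) = 3·x^2   ⇒   f'(x) = 6·x
  g(x) = 4·x^2   ⇒   g'(x) = 8·x
  lim(x→∞) f'(x)/g'(x) = lim(x→∞) (6·x)/(8·x)
  = 3/4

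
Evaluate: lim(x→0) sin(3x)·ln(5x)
This is a 0·∞ indeterminate form.

Rewrite 0·∞ as a quotient (0/0 or ∞/∞ form), then apply L'Hôpital's rule:
  lim(x→0) sin(3x)·ln(5x) = 0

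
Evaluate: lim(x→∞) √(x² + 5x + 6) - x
This is an ∞-∞ indeterminate form.

Combine fractions or rationalize to convert ∞-∞ to 0/0 form:
  lim(x→∞) √(x² + 5x + 6) - x = 5/2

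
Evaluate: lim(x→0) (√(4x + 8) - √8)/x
This is a standard limit.

Factor or rationalize the expression:
  lim(x→0) (√(4x + 8) - √8)/x = sqrt(2)/2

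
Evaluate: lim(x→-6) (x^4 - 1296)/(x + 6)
This is a standard limit.

Factor or rationalize the expression:
  lim(x→-6) (x^4 - 1296)/(x + 6) = -864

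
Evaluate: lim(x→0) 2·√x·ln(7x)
This is a 0·∞ indeterminate form.

Rewrite 0·∞ as a quotient (0/0 or ∞/∞ form), then apply L'Hôpital's rule:
  lim(x→0) 2·√x·ln(7x) = 0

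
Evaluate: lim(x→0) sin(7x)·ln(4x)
This is a 0·∞ indeterminate form.

Rewrite 0·∞ as a quotient (0/0 or ∞/∞ form), then apply L'Hôpital's rule:
  lim(x→0) sin(7x)·ln(4x) = 0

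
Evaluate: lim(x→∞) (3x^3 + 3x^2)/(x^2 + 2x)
This is an ∞/∞ indeterminate form.

Apply L'Hôpital's rule: differentiate numerator and denominator separately.
  f(x) = 3·x^3 + 3·x^2   ⇒   f'(x) = 9·x^2 + 6·x
  g(x) = x^2 + 2·x   ⇒   g'(x) = 2·x + 2
  lim(x→∞) f'(x)/g'(x) = lim(x→∞) (9·x^2 + 6·x)/(2·x + 2)
  = ∞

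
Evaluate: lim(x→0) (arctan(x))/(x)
This is a 0/0 indeterminate form.

Apply L'Hôpital's rule: differentiate numerator and denominator separately.
  f(x) = atan(x)   ⇒   f'(x) = 1/(x^2 + 1)
  g(x) = x   ⇒   g'(x) = 1
  lim(x→0) f'(x)/g'(x) = lim(x→0) (1/(x^2 + 1))/(1)
  = 1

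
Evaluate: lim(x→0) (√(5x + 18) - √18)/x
This is a standard limit.

Factor or rationalize the expression:
  lim(x→0) (√(5x + 18) - √18)/x = 5·sqrt(2)/12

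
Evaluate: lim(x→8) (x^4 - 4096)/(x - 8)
This is a standard limit.

Factor or rationalize the expression:
  lim(x→8) (x^4 - 4096)/(x - 8) = 2048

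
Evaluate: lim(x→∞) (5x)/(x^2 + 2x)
This is an ∞/∞ indeterminate form.

Apply L'Hôpital's rule: differentiate numerator and denominator separately.
  f(x) = 5·x   ⇒   f'(x) = 5
  g(x) = x^2 + 2·x   ⇒   g'(x) = 2·x + 2
  lim(x→∞) f'(x)/g'(x) = lim(x→∞) (5)/(2·x + 2)
  = 0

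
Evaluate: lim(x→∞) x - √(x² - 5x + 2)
This is an ∞-∞ indeterminate form.

Combine fractions or rationalize to convert ∞-∞ to 0/0 form:
  lim(x→∞) x - √(x² - 5x + 2) = 5/2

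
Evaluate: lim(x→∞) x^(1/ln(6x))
This is an exponential indeterminate form.

For exponential indeterminate forms, take the natural log:
  Let L = lim(x→∞) x^(1/ln(6x))
  Then ln(L) = lim(x→∞) [exponent × ln(base)]
  Evaluate using L'Hôpital or standard limits, then exponentiate.
  L = e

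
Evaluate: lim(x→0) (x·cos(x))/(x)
This is a 0/0 indeterminate form.

Apply L'Hôpital's rule: differentiate numerator and denominator separately.
  f(x) = x·cos(x)   ⇒   f'(x) = -x·sin(x) + cos(x)
  g(x) = x   ⇒   g'(x) = 1
  lim(x→0) f'(x)/g'(x) = lim(x→0) (-x·sin(x) + cos(x))/(1)
  = 1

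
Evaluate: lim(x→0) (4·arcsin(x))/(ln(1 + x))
This is a 0/0 indeterminate form.

Apply L'Hôpital's rule: differentiate numerator and denominator separately.
  f(x) = 4·asin(x)   ⇒   f'(x) = 4/sqrt(1 - x^2)
  g(x) = ln(x + 1)   ⇒   g'(x) = 1/(x + 1)
  lim(x→0) f'(x)/g'(x) = lim(x→0) (4/sqrt(1 - x^2))/(1/(x + 1))
  = 4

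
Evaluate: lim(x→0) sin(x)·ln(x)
This is a 0·∞ indeterminate form.

Rewrite 0·∞ as a quotient (0/0 or ∞/∞ form), then apply L'Hôpital's rule:
  lim(x→0) sin(x)·ln(x) = 0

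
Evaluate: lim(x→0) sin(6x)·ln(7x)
This is a 0·∞ indeterminate form.

Rewrite 0·∞ as a quotient (0/0 or ∞/∞ form), then apply L'Hôpital's rule:
  lim(x→0) sin(6x)·ln(7x) = 0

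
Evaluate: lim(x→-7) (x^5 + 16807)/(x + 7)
This is a standard limit.

Factor or rationalize the expression:
  lim(x→-7) (x^5 + 16807)/(x + 7) = 12005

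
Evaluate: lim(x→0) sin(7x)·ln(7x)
This is a 0·∞ indeterminate form.

Rewrite 0·∞ as a quotient (0/0 or ∞/∞ form), then apply L'Hôpital's rule:
  lim(x→0) sin(7x)·ln(7x) = 0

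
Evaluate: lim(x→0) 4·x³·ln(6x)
This is a 0·∞ indeterminate form.

Rewrite 0·∞ as a quotient (0/0 or ∞/∞ form), then apply L'Hôpital's rule:
  lim(x→0) 4·x³·ln(6x) = 0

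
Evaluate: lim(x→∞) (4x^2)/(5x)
This is an ∞/∞ indeterminate form.

Apply L'Hôpital's rule: differentiate numerator and denominator separately.
  f(x) = 4·x^2   ⇒   f'(x) = 8·x
  g(x) = 5·x   ⇒   g'(x) = 5
  lim(x→∞) f'(x)/g'(x) = lim(x→∞) (8·x)/(5)
  = ∞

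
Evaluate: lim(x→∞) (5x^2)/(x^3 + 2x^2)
This is an ∞/∞ indeterminate form.

Apply L'Hôpital's rule: differentiate numerator and denominator separately.
  f(x) = 5·x^2   ⇒   f'(x) = 10·x
  g(x) = x^3 + 2·x^2   ⇒   g'(x) = 3·x^2 + 4·x
  lim(x→∞) f'(x)/g'(x) = lim(x→∞) (10·x)/(3·x^2 + 4·x)
  = 0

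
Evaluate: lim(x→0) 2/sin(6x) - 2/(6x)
This is an ∞-∞ indeterminate form.

Combine fractions or rationalize to convert ∞-∞ to 0/0 form:
  lim(x→0) 2/sin(6x) - 2/(6x) = 0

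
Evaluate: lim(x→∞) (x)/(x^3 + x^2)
This is an ∞/∞ indeterminate form.

Apply L'Hôpital's rule: differentiate numerator and denominator separately.
  f(x) = x   ⇒   f'(x) = 1
  g(x) = x^3 + x^2   ⇒   g'(x) = 3·x^2 + 2·x
  lim(x→∞) f'(x)/g'(x) = lim(x→∞) (1)/(3·x^2 + 2·x)
  = 0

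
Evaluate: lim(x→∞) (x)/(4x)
This is an ∞/∞ indeterminate form.

Apply L'Hôpital's rule: differentiate numerator and denominator separately.
  f(x) = x   ⇒   f'(x) = 1
  g(x) = 4·x   ⇒   g'(x) = 4
  lim(x→∞) f'(x)/g'(x) = lim(x→∞) (1)/(4)
  = 1/4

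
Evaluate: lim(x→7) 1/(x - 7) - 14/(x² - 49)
This is an ∞-∞ indeterminate form.

Combine fractions or rationalize to convert ∞-∞ to 0/0 form:
  lim(x→7) 1/(x - 7) - 14/(x² - 49) = 1/14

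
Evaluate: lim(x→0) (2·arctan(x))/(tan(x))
This is a 0/0 indeterminate form.

Apply L'Hôpital's rule: differentiate numerator and denominator separately.
  f(x) = 2·atan(x)   ⇒   f'(x) = 2/(x^2 + 1)
  g(x) = tan(x)   ⇒   g'(x) = tan(x)^2 + 1
  lim(x→0) f'(x)/g'(x) = lim(x→0) (2/(x^2 + 1))/(tan(x)^2 + 1)
  = 2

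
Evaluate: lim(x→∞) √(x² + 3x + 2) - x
This is an ∞-∞ indeterminate form.

Combine fractions or rationalize to convert ∞-∞ to 0/0 form:
  lim(x→∞) √(x² + 3x + 2) - x = 3/2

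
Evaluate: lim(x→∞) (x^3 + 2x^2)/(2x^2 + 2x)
This is an ∞/∞ indeterminate form.

Apply L'Hôpital's rule: differentiate numerator and denominator separately.
  f(x) = x^3 + 2·x^2   ⇒   f'(x) = 3·x^2 + 4·x
  g(x) = 2·x^2 + 2·x   ⇒   g'(x) = 4·x + 2
  lim(x→∞) f'(x)/g'(x) = lim(x→∞) (3·x^2 + 4·x)/(4·x + 2)
  = ∞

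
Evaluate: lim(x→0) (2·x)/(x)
This is a 0/0 indeterminate form.

Apply L'Hôpital's rule: differentiate numerator and denominator separately.
  f(x) = 2·x   ⇒   f'(x) = 2
  g(x) = x   ⇒   g'(x) = 1
  lim(x→0) f'(x)/g'(x) = lim(x→0) (2)/(1)
  = 2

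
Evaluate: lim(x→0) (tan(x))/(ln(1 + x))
This is a 0/0 indeterminate form.

Apply L'Hôpital's rule: differentiate numerator and denominator separately.
  f(x) = tan(x)   ⇒   f'(x) = tan(x)^2 + 1
  g(x) = ln(x + 1)   ⇒   g'(x) = 1/(x + 1)
  lim(x→0) f'(x)/g'(x) = lim(x→0) (tan(x)^2 + 1)/(1/(x + 1))
  = 1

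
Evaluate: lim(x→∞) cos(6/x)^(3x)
This is an exponential indeterminate form.

For exponential indeterminate forms, take the natural log:
  Let L = lim(x→∞) cos(6/x)^(3x)
  Then ln(L) = lim(x→∞) [exponent × ln(base)]
  Evaluate using L'Hôpital or standard limits, then exponentiate.
  L = 1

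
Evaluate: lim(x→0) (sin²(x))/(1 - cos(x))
This is a 0/0 indeterminate form.

Apply L'Hôpital's rule: differentiate numerator and denominator separately.
  f(x) = sin(x)^2   ⇒   f'(x) = 2·sin(x)·cos(x)
  g(x) = 1 - cos(x)   ⇒   g'(x) = sin(x)
  lim(x→0) f'(x)/g'(x) = lim(x→0) (2·sin(x)·cos(x))/(sin(x))
  = 2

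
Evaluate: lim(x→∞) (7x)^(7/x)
This is an exponential indeterminate form.

For exponential indeterminate forms, take the natural log:
  Let L = lim(x→∞) (7x)^(7/x)
  Then ln(L) = lim(x→∞) [exponent × ln(base)]
  Evaluate using L'Hôpital or standard limits, then exponentiate.
  L = 1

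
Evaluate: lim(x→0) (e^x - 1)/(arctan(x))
This is a 0/0 indeterminate form.

Apply L'Hôpital's rule: differentiate numerator and denominator separately.
  f(x) = e^(x) - 1   ⇒   f'(x) = e^(x)
  g(x) = atan(x)   ⇒   g'(x) = 1/(x^2 + 1)
  lim(x→0) f'(x)/g'(x) = lim(x→0) (e^(x))/(1/(x^2 + 1))
  = 1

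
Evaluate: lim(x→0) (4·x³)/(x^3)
This is a 0/0 indeterminate form.

Apply L'Hôpital's rule: differentiate numerator and denominator separately.
  f(x) = 4·x^3   ⇒   f'(x) = 12·x^2
  g(x) = x^3   ⇒   g'(x) = 3·x^2
  lim(x→0) f'(x)/g'(x) = lim(x→0) (12·x^2)/(3·x^2)
  = 4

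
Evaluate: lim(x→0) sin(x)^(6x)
This is an exponential indeterminate form.

For exponential indeterminate forms, take the natural log:
  Let L = lim(x→0) sin(x)^(6x)
  Then ln(L) = lim(x→0) [exponent × ln(base)]
  Evaluate using L'Hôpital or standard limits, then exponentiate.
  L = 1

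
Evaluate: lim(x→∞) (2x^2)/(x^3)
This is an ∞/∞ indeterminate form.

Apply L'Hôpital's rule: differentiate numerator and denominator separately.
  f(x) = 2·x^2   ⇒   f'(x) = 4·x
  g(x) = x^3   ⇒   g'(x) = 3·x^2
  lim(x→∞) f'(x)/g'(x) = lim(x→∞) (4·x)/(3·x^2)
  = 0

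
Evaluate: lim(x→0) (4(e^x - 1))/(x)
This is a 0/0 indeterminate form.

Apply L'Hôpital's rule: differentiate numerator and denominator separately.
  f(x) = 4·e^(x) - 4   ⇒   f'(x) = 4·e^(x)
  g(x) = x   ⇒   g'(x) = 1
  lim(x→0) f'(x)/g'(x) = lim(x→0) (4·e^(x))/(1)
  = 4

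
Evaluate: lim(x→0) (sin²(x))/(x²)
This is a 0/0 indeterminate form.

Apply L'Hôpital's rule: differentiate numerator and denominator separately.
  f(x) = sin(x)^2   ⇒   f'(x) = 2·sin(x)·cos(x)
  g(x) = x^2   ⇒   g'(x) = 2·x
  lim(x→0) f'(x)/g'(x) = lim(x→0) (2·sin(x)·cos(x))/(2·x)
  = 1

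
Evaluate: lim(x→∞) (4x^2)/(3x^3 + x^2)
This is an ∞/∞ indeterminate form.

Apply L'Hôpital's rule: differentiate numerator and denominator separately.
  f(x) = 4·x^2   ⇒   f'(x) = 8·x
  g(x) = 3·x^3 + x^2   ⇒   g'(x) = 9·x^2 + 2·x
  lim(x→∞) f'(x)/g'(x) = lim(x→∞) (8·x)/(9·x^2 + 2·x)
  = 0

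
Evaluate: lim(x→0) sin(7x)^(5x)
This is an exponential indeterminate form.

For exponential indeterminate forms, take the natural log:
  Let L = lim(x→0) sin(7x)^(5x)
  Then ln(L) = lim(x→0) [exponent × ln(base)]
  Evaluate using L'Hôpital or standard limits, then exponentiate.
  L = 1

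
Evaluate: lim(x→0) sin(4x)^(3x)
This is an exponential indeterminate form.

For exponential indeterminate forms, take the natural log:
  Let L = lim(x→0) sin(4x)^(3x)
  Then ln(L) = lim(x→0) [exponent × ln(base)]
  Evaluate using L'Hôpital or standard limits, then exponentiate.
  L = 1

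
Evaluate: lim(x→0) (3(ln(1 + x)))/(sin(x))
This is a 0/0 indeterminate form.

Apply L'Hôpital's rule: differentiate numerator and denominator separately.
  f(x) = 3·ln(x + 1)   ⇒   f'(x) = 3/(x + 1)
  g(x) = sin(x)   ⇒   g'(x) = cos(x)
  lim(x→0) f'(x)/g'(x) = lim(x→0) (3/(x + 1))/(cos(x))
  = 3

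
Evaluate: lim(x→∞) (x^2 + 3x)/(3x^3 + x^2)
This is an ∞/∞ indeterminate form.

Apply L'Hôpital's rule: differentiate numerator and denominator separately.
  f(x) = x^2 + 3·x   ⇒   f'(x) = 2·x + 3
  g(x) = 3·x^3 + x^2   ⇒   g'(x) = 9·x^2 + 2·x
  lim(x→∞) f'(x)/g'(x) = lim(x→∞) (2·x + 3)/(9·x^2 + 2·x)
  = 0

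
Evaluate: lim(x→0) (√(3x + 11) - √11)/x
This is a standard limit.

Factor or rationalize the expression:
  lim(x→0) (√(3x + 11) - √11)/x = 3·sqrt(11)/22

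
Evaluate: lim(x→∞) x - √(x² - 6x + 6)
This is an ∞-∞ indeterminate form.

Combine fractions or rationalize to convert ∞-∞ to 0/0 form:
  lim(x→∞) x - √(x² - 6x + 6) = 3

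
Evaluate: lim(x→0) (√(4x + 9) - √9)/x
This is a standard limit.

Factor or rationalize the expression:
  lim(x→0) (√(4x + 9) - √9)/x = 2/3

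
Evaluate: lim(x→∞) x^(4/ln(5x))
This is an exponential indeterminate form.

For exponential indeterminate forms, take the natural log:
  Let L = lim(x→∞) x^(4/ln(5x))
  Then ln(L) = lim(x→∞) [exponent × ln(base)]
  Evaluate using L'Hôpital or standard limits, then exponentiate.
  L = e^(4)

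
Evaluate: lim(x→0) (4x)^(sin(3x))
This is an exponential indeterminate form.

For exponential indeterminate forms, take the natural log:
  Let L = lim(x→0) (4x)^(sin(3x))
  Then ln(L) = lim(x→0) [exponent × ln(base)]
  Evaluate using L'Hôpital or standard limits, then exponentiate.
  L = 1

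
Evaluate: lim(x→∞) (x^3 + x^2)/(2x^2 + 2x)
This is an ∞/∞ indeterminate form.

Apply L'Hôpital's rule: differentiate numerator and denominator separately.
  f(x) = x^3 + x^2   ⇒   f'(x) = 3·x^2 + 2·x
  g(x) = 2·x^2 + 2·x   ⇒   g'(x) = 4·x + 2
  lim(x→∞) f'(x)/g'(x) = lim(x→∞) (3·x^2 + 2·x)/(4·x + 2)
  = ∞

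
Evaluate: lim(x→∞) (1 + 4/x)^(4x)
This is an exponential indeterminate form.

For exponential indeterminate forms, take the natural log:
  Let L = lim(x→∞) (1 + 4/x)^(4x)
  Then ln(L) = lim(x→∞) [exponent × ln(base)]
  Evaluate using L'Hôpital or standard limits, then exponentiate.
  L = e^(16)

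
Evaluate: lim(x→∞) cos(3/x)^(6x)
This is an exponential indeterminate form.

For exponential indeterminate forms, take the natural log:
  Let L = lim(x→∞) cos(3/x)^(6x)
  Then ln(L) = lim(x→∞) [exponent × ln(base)]
  Evaluate using L'Hôpital or standard limits, then exponentiate.
  L = 1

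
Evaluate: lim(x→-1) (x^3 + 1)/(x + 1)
This is a standard limit.

Factor or rationalize the expression:
  lim(x→-1) (x^3 + 1)/(x + 1) = 3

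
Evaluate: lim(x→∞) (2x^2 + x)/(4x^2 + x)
This is an ∞/∞ indeterminate form.

Apply L'Hôpital's rule: differentiate numerator and denominator separately.
  f(x) = 2·x^2 + x   ⇒   f'(x) = 4·x + 1
  g(x) = 4·x^2 + x   ⇒   g'(x) = 8·x + 1
  lim(x→∞) f'(x)/g'(x) = lim(x→∞) (4·x + 1)/(8·x + 1)
  = 1/2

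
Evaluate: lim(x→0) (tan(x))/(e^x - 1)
This is a 0/0 indeterminate form.

Apply L'Hôpital's rule: differentiate numerator and denominator separately.
  f(x) = tan(x)   ⇒   f'(x) = tan(x)^2 + 1
  g(x) = e^(x) - 1   ⇒   g'(x) = e^(x)
  lim(x→0) f'(x)/g'(x) = lim(x→0) (tan(x)^2 + 1)/(e^(x))
  = 1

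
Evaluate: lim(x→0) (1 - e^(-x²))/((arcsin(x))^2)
This is a 0/0 indeterminate form.

Apply L'Hôpital's rule: differentiate numerator and denominator separately.
  f(x) = 1 - e^(-x^2)   ⇒   f'(x) = 2·x·e^(-x^2)
  g(x) = asin(x)^2   ⇒   g'(x) = 2·asin(x)/sqrt(1 - x^2)
  lim(x→0) f'(x)/g'(x) = lim(x→0) (2·x·e^(-x^2))/(2·asin(x)/sqrt(1 - x^2))
  = 1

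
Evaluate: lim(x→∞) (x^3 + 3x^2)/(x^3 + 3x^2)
This is an ∞/∞ indeterminate form.

Apply L'Hôpital's rule: differentiate numerator and denominator separately.
  f(x) = x^3 + 3·x^2   ⇒   f'(x) = 3·x^2 + 6·x
  g(x) = x^3 + 3·x^2   ⇒   g'(x) = 3·x^2 + 6·x
  lim(x→∞) f'(x)/g'(x) = lim(x→∞) (3·x^2 + 6·x)/(3·x^2 + 6·x)
  = 1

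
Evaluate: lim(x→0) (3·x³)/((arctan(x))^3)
This is a 0/0 indeterminate form.

Apply L'Hôpital's rule: differentiate numerator and denominator separately.
  f(x) = 3·x^3   ⇒   f'(x) = 9·x^2
  g(x) = atan(x)^3   ⇒   g'(x) = 3·atan(x)^2/(x^2 + 1)
  lim(x→0) f'(x)/g'(x) = lim(x→0) (9·x^2)/(3·atan(x)^2/(x^2 + 1))
  = 3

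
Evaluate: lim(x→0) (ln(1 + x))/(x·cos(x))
This is a 0/0 indeterminate form.

Apply L'Hôpital's rule: differentiate numerator and denominator separately.
  f(x) = ln(x + 1)   ⇒   f'(x) = 1/(x + 1)
  g(x) = x·cos(x)   ⇒   g'(x) = -x·sin(x) + cos(x)
  lim(x→0) f'(x)/g'(x) = lim(x→0) (1/(x + 1))/(-x·sin(x) + cos(x))
  = 1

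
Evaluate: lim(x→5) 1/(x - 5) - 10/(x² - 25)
This is an ∞-∞ indeterminate form.

Combine fractions or rationalize to convert ∞-∞ to 0/0 form:
  lim(x→5) 1/(x - 5) - 10/(x² - 25) = 1/10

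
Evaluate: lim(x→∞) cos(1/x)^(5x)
This is an exponential indeterminate form.

For exponential indeterminate forms, take the natural log:
  Let L = lim(x→∞) cos(1/x)^(5x)
  Then ln(L) = lim(x→∞) [exponent × ln(base)]
  Evaluate using L'Hôpital or standard limits, then exponentiate.
  L = 1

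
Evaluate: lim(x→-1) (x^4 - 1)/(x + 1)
This is a standard limit.

Factor or rationalize the expression:
  lim(x→-1) (x^4 - 1)/(x + 1) = -4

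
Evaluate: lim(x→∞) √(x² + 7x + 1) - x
This is an ∞-∞ indeterminate form.

Combine fractions or rationalize to convert ∞-∞ to 0/0 form:
  lim(x→∞) √(x² + 7x + 1) - x = 7/2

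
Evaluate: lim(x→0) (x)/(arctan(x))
This is a 0/0 indeterminate form.

Apply L'Hôpital's rule: differentiate numerator and denominator separately.
  f(x) = x   ⇒   f'(x) = 1
  g(x) = atan(x)   ⇒   g'(x) = 1/(x^2 + 1)
  lim(x→0) f'(x)/g'(x) = lim(x→0) (1)/(1/(x^2 + 1))
  = 1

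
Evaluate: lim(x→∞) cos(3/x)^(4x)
This is an exponential indeterminate form.

For exponential indeterminate forms, take the natural log:
  Let L = lim(x→∞) cos(3/x)^(4x)
  Then ln(L) = lim(x→∞) [exponent × ln(base)]
  Evaluate using L'Hôpital or standard limits, then exponentiate.
  L = 1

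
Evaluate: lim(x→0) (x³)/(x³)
This is a 0/0 indeterminate form.

Apply L'Hôpital's rule: differentiate numerator and denominator separately.
  f(x) = x^3   ⇒   f'(x) = 3·x^2
  g(x) = x^3   ⇒   g'(x) = 3·x^2
  lim(x→0) f'(x)/g'(x) = lim(x→0) (3·x^2)/(3·x^2)
  = 1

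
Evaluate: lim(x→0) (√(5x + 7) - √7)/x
This is a standard limit.

Factor or rationalize the expression:
  lim(x→0) (√(5x + 7) - √7)/x = 5·sqrt(7)/14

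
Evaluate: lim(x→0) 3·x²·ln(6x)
This is a 0·∞ indeterminate form.

Rewrite 0·∞ as a quotient (0/0 or ∞/∞ form), then apply L'Hôpital's rule:
  lim(x→0) 3·x²·ln(6x) = 0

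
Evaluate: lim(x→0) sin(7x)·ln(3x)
This is a 0·∞ indeterminate form.

Rewrite 0·∞ as a quotient (0/0 or ∞/∞ form), then apply L'Hôpital's rule:
  lim(x→0) sin(7x)·ln(3x) = 0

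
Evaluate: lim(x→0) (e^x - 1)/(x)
This is a 0/0 indeterminate form.

Apply L'Hôpital's rule: differentiate numerator and denominator separately.
  f(x) = e^(x) - 1   ⇒   f'(x) = e^(x)
  g(x) = x   ⇒   g'(x) = 1
  lim(x→0) f'(x)/g'(x) = lim(x→0) (e^(x))/(1)
  = 1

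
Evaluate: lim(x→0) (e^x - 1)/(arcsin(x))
This is a 0/0 indeterminate form.

Apply L'Hôpital's rule: differentiate numerator and denominator separately.
  f(x) = e^(x) - 1   ⇒   f'(x) = e^(x)
  g(x) = asin(x)   ⇒   g'(x) = 1/sqrt(1 - x^2)
  lim(x→0) f'(x)/g'(x) = lim(x→0) (e^(x))/(1/sqrt(1 - x^2))
  = 1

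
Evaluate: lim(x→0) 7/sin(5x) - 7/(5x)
This is an ∞-∞ indeterminate form.

Combine fractions or rationalize to convert ∞-∞ to 0/0 form:
  lim(x→0) 7/sin(5x) - 7/(5x) = 0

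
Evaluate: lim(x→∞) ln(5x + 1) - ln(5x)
This is an ∞-∞ indeterminate form.

Combine fractions or rationalize to convert ∞-∞ to 0/0 form:
  lim(x→∞) ln(5x + 1) - ln(5x) = 0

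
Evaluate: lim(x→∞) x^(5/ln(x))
This is an exponential indeterminate form.

For exponential indeterminate forms, take the natural log:
  Let L = lim(x→∞) x^(5/ln(x))
  Then ln(L) = lim(x→∞) [exponent × ln(base)]
  Evaluate using L'Hôpital or standard limits, then exponentiate.
  L = e^(5)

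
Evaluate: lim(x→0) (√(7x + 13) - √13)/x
This is a standard limit.

Factor or rationalize the expression:
  lim(x→0) (√(7x + 13) - √13)/x = 7·sqrt(13)/26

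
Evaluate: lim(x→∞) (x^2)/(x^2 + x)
This is an ∞/∞ indeterminate form.

Apply L'Hôpital's rule: differentiate numerator and denominator separately.
  f(x) = x^2   ⇒   f'(x) = 2·x
  g(x) = x^2 + x   ⇒   g'(x) = 2·x + 1
  lim(x→∞) f'(x)/g'(x) = lim(x→∞) (2·x)/(2·x + 1)
  = 1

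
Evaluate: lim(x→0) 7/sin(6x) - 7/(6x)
This is an ∞-∞ indeterminate form.

Combine fractions or rationalize to convert ∞-∞ to 0/0 form:
  lim(x→0) 7/sin(6x) - 7/(6x) = 0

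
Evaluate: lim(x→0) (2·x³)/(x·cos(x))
This is a 0/0 indeterminate form.

Apply L'Hôpital's rule: differentiate numerator and denominator separately.
  f(x) = 2·x^3   ⇒   f'(x) = 6·x^2
  g(x) = x·cos(x)   ⇒   g'(x) = -x·sin(x) + cos(x)
  lim(x→0) f'(x)/g'(x) = lim(x→0) (6·x^2)/(-x·sin(x) + cos(x))
  = 0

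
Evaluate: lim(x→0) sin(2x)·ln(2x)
This is a 0·∞ indeterminate form.

Rewrite 0·∞ as a quotient (0/0 or ∞/∞ form), then apply L'Hôpital's rule:
  lim(x→0) sin(2x)·ln(2x) = 0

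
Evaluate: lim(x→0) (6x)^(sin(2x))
This is an exponential indeterminate form.

For exponential indeterminate forms, take the natural log:
  Let L = lim(x→0) (6x)^(sin(2x))
  Then ln(L) = lim(x→0) [exponent × ln(base)]
  Evaluate using L'Hôpital or standard limits, then exponentiate.
  L = 1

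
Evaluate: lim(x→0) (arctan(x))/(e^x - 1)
This is a 0/0 indeterminate form.

Apply L'Hôpital's rule: differentiate numerator and denominator separately.
  f(x) = atan(x)   ⇒   f'(x) = 1/(x^2 + 1)
  g(x) = e^(x) - 1   ⇒   g'(x) = e^(x)
  lim(x→0) f'(x)/g'(x) = lim(x→0) (1/(x^2 + 1))/(e^(x))
  = 1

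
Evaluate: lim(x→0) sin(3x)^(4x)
This is an exponential indeterminate form.

For exponential indeterminate forms, take the natural log:
  Let L = lim(x→0) sin(3x)^(4x)
  Then ln(L) = lim(x→0) [exponent × ln(base)]
  Evaluate using L'Hôpital or standard limits, then exponentiate.
  L = 1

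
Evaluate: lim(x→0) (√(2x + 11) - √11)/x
This is a standard limit.

Factor or rationalize the expression:
  lim(x→0) (√(2x + 11) - √11)/x = sqrt(11)/11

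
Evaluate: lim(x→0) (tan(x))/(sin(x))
This is a 0/0 indeterminate form.

Apply L'Hôpital's rule: differentiate numerator and denominator separately.
  f(x) = tan(x)   ⇒   f'(x) = tan(x)^2 + 1
  g(x) = sin(x)   ⇒   g'(x) = cos(x)
  lim(x→0) f'(x)/g'(x) = lim(x→0) (tan(x)^2 + 1)/(cos(x))
  = 1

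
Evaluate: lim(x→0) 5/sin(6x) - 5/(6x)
This is an ∞-∞ indeterminate form.

Combine fractions or rationalize to convert ∞-∞ to 0/0 form:
  lim(x→0) 5/sin(6x) - 5/(6x) = 0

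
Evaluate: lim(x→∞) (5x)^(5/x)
This is an exponential indeterminate form.

For exponential indeterminate forms, take the natural log:
  Let L = lim(x→∞) (5x)^(5/x)
  Then ln(L) = lim(x→∞) [exponent × ln(base)]
  Evaluate using L'Hôpital or standard limits, then exponentiate.
  L = 1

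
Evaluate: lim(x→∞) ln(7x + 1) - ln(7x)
This is an ∞-∞ indeterminate form.

Combine fractions or rationalize to convert ∞-∞ to 0/0 form:
  lim(x→∞) ln(7x + 1) - ln(7x) = 0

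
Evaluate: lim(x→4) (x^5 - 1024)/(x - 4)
This is a standard limit.

Factor or rationalize the expression:
  lim(x→4) (x^5 - 1024)/(x - 4) = 1280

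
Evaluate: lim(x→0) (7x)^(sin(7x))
This is an exponential indeterminate form.

For exponential indeterminate forms, take the natural log:
  Let L = lim(x→0) (7x)^(sin(7x))
  Then ln(L) = lim(x→0) [exponent × ln(base)]
  Evaluate using L'Hôpital or standard limits, then exponentiate.
  L = 1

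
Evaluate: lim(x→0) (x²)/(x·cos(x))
This is a 0/0 indeterminate form.

Apply L'Hôpital's rule: differentiate numerator and denominator separately.
  f(x) = x^2   ⇒   f'(x) = 2·x
  g(x) = x·cos(x)   ⇒   g'(x) = -x·sin(x) + cos(x)
  lim(x→0) f'(x)/g'(x) = lim(x→0) (2·x)/(-x·sin(x) + cos(x))
  = 0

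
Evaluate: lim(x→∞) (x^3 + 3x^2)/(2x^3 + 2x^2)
This is an ∞/∞ indeterminate form.

Apply L'Hôpital's rule: differentiate numerator and denominator separately.
  f(x) = x^3 + 3·x^2   ⇒   f'(x) = 3·x^2 + 6·x
  g(x) = 2·x^3 + 2·x^2   ⇒   g'(x) = 6·x^2 + 4·x
  lim(x→∞) f'(x)/g'(x) = lim(x→∞) (3·x^2 + 6·x)/(6·x^2 + 4·x)
  = 1/2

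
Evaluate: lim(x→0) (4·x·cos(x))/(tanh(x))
This is a 0/0 indeterminate form.

Apply L'Hôpital's rule: differentiate numerator and denominator separately.
  f(x) = 4·x·cos(x)   ⇒   f'(x) = -4·x·sin(x) + 4·cos(x)
  g(x) = tanh(x)   ⇒   g'(x) = 1 - tanh(x)^2
  lim(x→0) f'(x)/g'(x) = lim(x→0) (-4·x·sin(x) + 4·cos(x))/(1 - tanh(x)^2)
  = 4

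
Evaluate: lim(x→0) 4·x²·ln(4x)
This is a 0·∞ indeterminate form.

Rewrite 0·∞ as a quotient (0/0 or ∞/∞ form), then apply L'Hôpital's rule:
  lim(x→0) 4·x²·ln(4x) = 0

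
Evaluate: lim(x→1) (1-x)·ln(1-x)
This is a 0·∞ indeterminate form.

Rewrite 0·∞ as a quotient (0/0 or ∞/∞ form), then apply L'Hôpital's rule:
  lim(x→1) (1-x)·ln(1-x) = 0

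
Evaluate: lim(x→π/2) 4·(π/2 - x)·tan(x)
This is a 0·∞ indeterminate form.

Rewrite 0·∞ as a quotient (0/0 or ∞/∞ form), then apply L'Hôpital's rule:
  lim(x→π/2) 4·(π/2 - x)·tan(x) = 4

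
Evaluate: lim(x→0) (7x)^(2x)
This is an exponential indeterminate form.

For exponential indeterminate forms, take the natural log:
  Let L = lim(x→0) (7x)^(2x)
  Then ln(L) = lim(x→0) [exponent × ln(base)]
  Evaluate using L'Hôpital or standard limits, then exponentiate.
  L = 1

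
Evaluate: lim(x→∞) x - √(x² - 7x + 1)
This is an ∞-∞ indeterminate form.

Combine fractions or rationalize to convert ∞-∞ to 0/0 form:
  lim(x→∞) x - √(x² - 7x + 1) = 7/2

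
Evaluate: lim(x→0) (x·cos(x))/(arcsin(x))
This is a 0/0 indeterminate form.

Apply L'Hôpital's rule: differentiate numerator and denominator separately.
  f(x) = x·cos(x)   ⇒   f'(x) = -x·sin(x) + cos(x)
  g(x) = asin(x)   ⇒   g'(x) = 1/sqrt(1 - x^2)
  lim(x→0) f'(x)/g'(x) = lim(x→0) (-x·sin(x) + cos(x))/(1/sqrt(1 - x^2))
  = 1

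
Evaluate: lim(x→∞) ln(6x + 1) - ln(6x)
This is an ∞-∞ indeterminate form.

Combine fractions or rationalize to convert ∞-∞ to 0/0 form:
  lim(x→∞) ln(6x + 1) - ln(6x) = 0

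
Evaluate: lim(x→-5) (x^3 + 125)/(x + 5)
This is a standard limit.

Factor or rationalize the expression:
  lim(x→-5) (x^3 + 125)/(x + 5) = 75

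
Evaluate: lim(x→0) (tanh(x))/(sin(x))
This is a 0/0 indeterminate form.

Apply L'Hôpital's rule: differentiate numerator and denominator separately.
  f(x) = tanh(x)   ⇒   f'(x) = 1 - tanh(x)^2
  g(x) = sin(x)   ⇒   g'(x) = cos(x)
  lim(x→0) f'(x)/g'(x) = lim(x→0) (1 - tanh(x)^2)/(cos(x))
  = 1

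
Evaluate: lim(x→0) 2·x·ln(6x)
This is a 0·∞ indeterminate form.

Rewrite 0·∞ as a quotient (0/0 or ∞/∞ form), then apply L'Hôpital's rule:
  lim(x→0) 2·x·ln(6x) = 0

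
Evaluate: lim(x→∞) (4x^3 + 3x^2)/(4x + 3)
This is an ∞/∞ indeterminate form.

Apply L'Hôpital's rule: differentiate numerator and denominator separately.
  f(x) = 4·x^3 + 3·x^2   ⇒   f'(x) = 12·x^2 + 6·x
  g(x) = 4·x + 3   ⇒   g'(x) = 4
  lim(x→∞) f'(x)/g'(x) = lim(x→∞) (12·x^2 + 6·x)/(4)
  = ∞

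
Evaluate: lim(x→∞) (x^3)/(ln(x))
This is an ∞/∞ indeterminate form.

Apply L'Hôpital's rule: differentiate numerator and denominator separately.
  f(x) = x^3   ⇒   f'(x) = 3·x^2
  g(x) = ln(x)   ⇒   g'(x) = 1/x
  lim(x→∞) f'(x)/g'(x) = lim(x→∞) (3·x^2)/(1/x)
  = ∞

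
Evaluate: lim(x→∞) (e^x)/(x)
This is an ∞/∞ indeterminate form.

Apply L'Hôpital's rule: differentiate numerator and denominator separately.
  f(x) = e^(x)   ⇒   f'(x) = e^(x)
  g(x) = x   ⇒   g'(x) = 1
  lim(x→∞) f'(x)/g'(x) = lim(x→∞) (e^(x))/(1)
  = ∞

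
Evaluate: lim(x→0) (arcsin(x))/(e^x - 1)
This is a 0/0 indeterminate form.

Apply L'Hôpital's rule: differentiate numerator and denominator separately.
  f(x) = asin(x)   ⇒   f'(x) = 1/sqrt(1 - x^2)
  g(x) = e^(x) - 1   ⇒   g'(x) = e^(x)
  lim(x→0) f'(x)/g'(x) = lim(x→0) (1/sqrt(1 - x^2))/(e^(x))
  = 1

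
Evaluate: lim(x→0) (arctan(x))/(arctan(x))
This is a 0/0 indeterminate form.

Apply L'Hôpital's rule: differentiate numerator and denominator separately.
  f(x) = atan(x)   ⇒   f'(x) = 1/(x^2 + 1)
  g(x) = atan(x)   ⇒   g'(x) = 1/(x^2 + 1)
  lim(x→0) f'(x)/g'(x) = lim(x→0) (1/(x^2 + 1))/(1/(x^2 + 1))
  = 1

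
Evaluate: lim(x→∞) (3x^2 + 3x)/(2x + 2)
This is an ∞/∞ indeterminate form.

Apply L'Hôpital's rule: differentiate numerator and denominator separately.
  f(x) = 3·x^2 + 3·x   ⇒   f'(x) = 6·x + 3
  g(x) = 2·x + 2   ⇒   g'(x) = 2
  lim(x→∞) f'(x)/g'(x) = lim(x→∞) (6·x + 3)/(2)
  = ∞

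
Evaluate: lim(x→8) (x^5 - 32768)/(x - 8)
This is a standard limit.

Factor or rationalize the expression:
  lim(x→8) (x^5 - 32768)/(x - 8) = 20480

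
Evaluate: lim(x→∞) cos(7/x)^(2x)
This is an exponential indeterminate form.

For exponential indeterminate forms, take the natural log:
  Let L = lim(x→∞) cos(7/x)^(2x)
  Then ln(L) = lim(x→∞) [exponent × ln(base)]
  Evaluate using L'Hôpital or standard limits, then exponentiate.
  L = 1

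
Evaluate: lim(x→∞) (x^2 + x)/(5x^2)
This is an ∞/∞ indeterminate form.

Apply L'Hôpital's rule: differentiate numerator and denominator separately.
  f(x) = x^2 + x   ⇒   f'(x) = 2·x + 1
  g(x) = 5·x^2   ⇒   g'(x) = 10·x
  lim(x→∞) f'(x)/g'(x) = lim(x→∞) (2·x + 1)/(10·x)
  = 1/5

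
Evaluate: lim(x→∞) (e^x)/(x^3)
This is an ∞/∞ indeterminate form.

Apply L'Hôpital's rule: differentiate numerator and denominator separately.
  f(x) = e^(x)   ⇒   f'(x) = e^(x)
  g(x) = x^3   ⇒   g'(x) = 3·x^2
  lim(x→∞) f'(x)/g'(x) = lim(x→∞) (e^(x))/(3·x^2)
  = ∞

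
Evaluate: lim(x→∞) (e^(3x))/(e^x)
This is an ∞/∞ indeterminate form.

Apply L'Hôpital's rule: differentiate numerator and denominator separately.
  f(x) = e^(3·x)   ⇒   f'(x) = 3·e^(3·x)
  g(x) = e^(x)   ⇒   g'(x) = e^(x)
  lim(x→∞) f'(x)/g'(x) = lim(x→∞) (3·e^(3·x))/(e^(x))
  = ∞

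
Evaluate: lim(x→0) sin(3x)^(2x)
This is an exponential indeterminate form.

For exponential indeterminate forms, take the natural log:
  Let L = lim(x→0) sin(3x)^(2x)
  Then ln(L) = lim(x→0) [exponent × ln(base)]
  Evaluate using L'Hôpital or standard limits, then exponentiate.
  L = 1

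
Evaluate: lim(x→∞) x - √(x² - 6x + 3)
This is an ∞-∞ indeterminate form.

Combine fractions or rationalize to convert ∞-∞ to 0/0 form:
  lim(x→∞) x - √(x² - 6x + 3) = 3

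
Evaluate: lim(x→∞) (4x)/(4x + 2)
This is an ∞/∞ indeterminate form.

Apply L'Hôpital's rule: differentiate numerator and denominator separately.
  f(x) = 4·x   ⇒   f'(x) = 4
  g(x) = 4·x + 2   ⇒   g'(x) = 4
  lim(x→∞) f'(x)/g'(x) = lim(x→∞) (4)/(4)
  = 1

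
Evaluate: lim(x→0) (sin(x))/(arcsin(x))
This is a 0/0 indeterminate form.

Apply L'Hôpital's rule: differentiate numerator and denominator separately.
  f(x) = sin(x)   ⇒   f'(x) = cos(x)
  g(x) = asin(x)   ⇒   g'(x) = 1/sqrt(1 - x^2)
  lim(x→0) f'(x)/g'(x) = lim(x→0) (cos(x))/(1/sqrt(1 - x^2))
  = 1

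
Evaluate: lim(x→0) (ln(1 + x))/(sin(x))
This is a 0/0 indeterminate form.

Apply L'Hôpital's rule: differentiate numerator and denominator separately.
  f(x) = ln(x + 1)   ⇒   f'(x) = 1/(x + 1)
  g(x) = sin(x)   ⇒   g'(x) = cos(x)
  lim(x→0) f'(x)/g'(x) = lim(x→0) (1/(x + 1))/(cos(x))
  = 1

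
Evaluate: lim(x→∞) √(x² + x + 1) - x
This is an ∞-∞ indeterminate form.

Combine fractions or rationalize to convert ∞-∞ to 0/0 form:
  lim(x→∞) √(x² + x + 1) - x = 1/2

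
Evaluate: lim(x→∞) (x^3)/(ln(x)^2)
This is an ∞/∞ indeterminate form.

Apply L'Hôpital's rule: differentiate numerator and denominator separately.
  f(x) = x^3   ⇒   f'(x) = 3·x^2
  g(x) = ln(x)^2   ⇒   g'(x) = 2·ln(x)/x
  lim(x→∞) f'(x)/g'(x) = lim(x→∞) (3·x^2)/(2·ln(x)/x)
  = ∞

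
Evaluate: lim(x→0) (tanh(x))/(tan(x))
This is a 0/0 indeterminate form.

Apply L'Hôpital's rule: differentiate numerator and denominator separately.
  f(x) = tanh(x)   ⇒   f'(x) = 1 - tanh(x)^2
  g(x) = tan(x)   ⇒   g'(x) = tan(x)^2 + 1
  lim(x→0) f'(x)/g'(x) = lim(x→0) (1 - tanh(x)^2)/(tan(x)^2 + 1)
  = 1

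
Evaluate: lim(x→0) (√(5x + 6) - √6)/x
This is a standard limit.

Factor or rationalize the expression:
  lim(x→0) (√(5x + 6) - √6)/x = 5·sqrt(6)/12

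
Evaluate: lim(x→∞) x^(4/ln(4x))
This is an exponential indeterminate form.

For exponential indeterminate forms, take the natural log:
  Let L = lim(x→∞) x^(4/ln(4x))
  Then ln(L) = lim(x→∞) [exponent × ln(base)]
  Evaluate using L'Hôpital or standard limits, then exponentiate.
  L = e^(4)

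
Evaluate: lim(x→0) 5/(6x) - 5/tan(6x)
This is an ∞-∞ indeterminate form.

Combine fractions or rationalize to convert ∞-∞ to 0/0 form:
  lim(x→0) 5/(6x) - 5/tan(6x) = 0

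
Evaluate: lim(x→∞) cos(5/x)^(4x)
This is an exponential indeterminate form.

For exponential indeterminate forms, take the natural log:
  Let L = lim(x→∞) cos(5/x)^(4x)
  Then ln(L) = lim(x→∞) [exponent × ln(base)]
  Evaluate using L'Hôpital or standard limits, then exponentiate.
  L = 1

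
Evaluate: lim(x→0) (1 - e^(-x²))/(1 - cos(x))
This is a 0/0 indeterminate form.

Apply L'Hôpital's rule: differentiate numerator and denominator separately.
  f(x) = 1 - e^(-x^2)   ⇒   f'(x) = 2·x·e^(-x^2)
  g(x) = 1 - cos(x)   ⇒   g'(x) = sin(x)
  lim(x→0) f'(x)/g'(x) = lim(x→0) (2·x·e^(-x^2))/(sin(x))
  = 2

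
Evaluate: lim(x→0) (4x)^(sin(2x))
This is an exponential indeterminate form.

For exponential indeterminate forms, take the natural log:
  Let L = lim(x→0) (4x)^(sin(2x))
  Then ln(L) = lim(x→0) [exponent × ln(base)]
  Evaluate using L'Hôpital or standard limits, then exponentiate.
  L = 1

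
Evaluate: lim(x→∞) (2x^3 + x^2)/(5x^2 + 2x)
This is an ∞/∞ indeterminate form.

Apply L'Hôpital's rule: differentiate numerator and denominator separately.
  f(x) = 2·x^3 + x^2   ⇒   f'(x) = 6·x^2 + 2·x
  g(x) = 5·x^2 + 2·x   ⇒   g'(x) = 10·x + 2
  lim(x→∞) f'(x)/g'(x) = lim(x→∞) (6·x^2 + 2·x)/(10·x + 2)
  = ∞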